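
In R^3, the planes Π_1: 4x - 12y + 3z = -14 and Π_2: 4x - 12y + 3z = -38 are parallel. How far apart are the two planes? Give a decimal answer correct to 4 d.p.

Same normal n = (4, -12, 3) with |n| = √169; distance = |-14 − (-38)| / |n| = 24/√169 ≈ 1.8462.

1.8462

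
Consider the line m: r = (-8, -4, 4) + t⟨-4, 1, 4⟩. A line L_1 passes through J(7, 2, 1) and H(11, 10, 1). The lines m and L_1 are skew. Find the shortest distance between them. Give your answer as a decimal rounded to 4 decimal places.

A direction vector for L_1 is H − J = (4, 8, 0).
Common perpendicular direction n = (-4, 1, 4) × (4, 8, 0) = (-32, 16, -36).
With w = (7, 2, 1) − (-8, -4, 4) = (15, 6, -3), w · n = -276.
Distance = |w · n| / |n| = |-276| / √2576 ≈ 5.4380.

5.4380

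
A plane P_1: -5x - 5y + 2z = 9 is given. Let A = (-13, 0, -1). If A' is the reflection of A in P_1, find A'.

λ = (n·A − d)/|n|² = (63 − 9)/54 = 1.
Reflection = A − 2λn = (-13, 0, -1) − 2·(-5, -5, 2) = (-3, 10, -5).

(-3, 10, -5)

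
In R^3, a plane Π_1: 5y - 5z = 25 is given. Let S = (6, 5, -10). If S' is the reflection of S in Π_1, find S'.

λ = (n·S − d)/|n|² = (75 − 25)/50 = 1.
Reflection = S − 2λn = (6, 5, -10) − 2·(0, 5, -5) = (6, -5, 0).

(6, -5, 0)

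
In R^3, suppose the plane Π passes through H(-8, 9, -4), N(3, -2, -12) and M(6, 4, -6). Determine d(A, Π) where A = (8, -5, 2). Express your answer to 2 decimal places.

11.60

HN = (11, -11, -8), HM = (14, -5, -2); a normal to Π is HN × HM = (-18, -90, 99).
Using H: Π has equation -18x - 90y + 99z = -1062.
n·A − d = (-18)·(8) + (-90)·(-5) + (99)·(2) − (-1062) = 1566; |n| = √18225.
Distance = |1566| / √18225 = 1566/√18225 ≈ 11.60.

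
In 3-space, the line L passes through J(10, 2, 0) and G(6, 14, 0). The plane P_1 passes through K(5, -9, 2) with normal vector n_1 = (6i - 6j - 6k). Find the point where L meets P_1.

(11, -1, 0)

A direction vector for L is G − J = (-4, 12, 0).
P_1: n_1·r = n_1·K gives 6x - 6y - 6z = 72.
Substitute r = (10, 2, 0) + t(-4, 12, 0) into the plane: 48 + (-96)t = 72, so t = -1/4.
Intersection: (10, 2, 0) + (-1/4)·(-4, 12, 0) = (11, -1, 0).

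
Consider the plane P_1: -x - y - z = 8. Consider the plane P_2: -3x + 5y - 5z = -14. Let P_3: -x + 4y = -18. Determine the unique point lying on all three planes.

(-2, -5, -1)

Solving the 3×3 linear system -x - y - z = 8, -3x + 5y - 5z = -14, -x + 4y = -18 (e.g. by elimination or Cramer's rule, determinant = -18) gives (-2, -5, -1).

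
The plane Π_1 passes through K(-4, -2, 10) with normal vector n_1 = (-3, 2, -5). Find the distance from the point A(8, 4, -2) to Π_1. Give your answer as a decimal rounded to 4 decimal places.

Π_1: n_1·r = n_1·K gives -3x + 2y - 5z = -42.
n·A − d = (-3)·(8) + (2)·(4) + (-5)·(-2) − (-42) = 36; |n| = √38.
Distance = |36| / √38 = 36/√38 ≈ 5.8400.

5.8400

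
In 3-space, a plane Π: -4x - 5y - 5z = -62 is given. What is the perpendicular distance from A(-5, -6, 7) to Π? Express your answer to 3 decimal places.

9.478

n·A − d = (-4)·(-5) + (-5)·(-6) + (-5)·(7) − (-62) = 77; |n| = √66.
Distance = |77| / √66 = 77/√66 ≈ 9.478.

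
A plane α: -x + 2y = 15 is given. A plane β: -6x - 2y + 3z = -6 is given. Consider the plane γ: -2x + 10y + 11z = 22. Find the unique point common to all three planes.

Solving the 3×3 linear system -x + 2y = 15, -6x - 2y + 3z = -6, -2x + 10y + 11z = 22 (e.g. by elimination or Cramer's rule, determinant = 172) gives (-3, 6, -4).

(-3, 6, -4)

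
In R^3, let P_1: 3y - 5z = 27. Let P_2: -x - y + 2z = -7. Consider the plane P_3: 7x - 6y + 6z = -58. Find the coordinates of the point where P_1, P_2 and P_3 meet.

(-4, -1, -6)

Solving the 3×3 linear system 3y - 5z = 27, -x - y + 2z = -7, 7x - 6y + 6z = -58 (e.g. by elimination or Cramer's rule, determinant = -5) gives (-4, -1, -6).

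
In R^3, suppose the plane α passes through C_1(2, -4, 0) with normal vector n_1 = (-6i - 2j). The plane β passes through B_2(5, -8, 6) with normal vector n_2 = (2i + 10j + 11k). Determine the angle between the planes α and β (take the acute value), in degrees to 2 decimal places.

70.29

α: n_1·r = n_1·C_1 gives -6x - 2y = -4.
β: n_2·r = n_2·B_2 gives 2x + 10y + 11z = -4.
cos θ = |n₁·n₂| / (|n₁||n₂|) = |-32| / (√40 · √225).
θ = arccos(0.33731) ≈ 70.29°.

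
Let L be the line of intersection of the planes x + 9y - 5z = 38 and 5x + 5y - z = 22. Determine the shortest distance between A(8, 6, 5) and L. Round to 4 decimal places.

Direction of L: (1, 9, -5) × (5, 5, -1) = (16, -24, -40).
A point on L: solving the two plane equations with x = 3 gives (3, 0, -7).
Taking (3, 0, -7) on L with direction v = (16, -24, -40): w = A − (3, 0, -7) = (5, 6, 12), and w × v = (48, 392, -216).
Distance = |w × v| / |v| = √202624 / √2432 ≈ 9.1277.

9.1277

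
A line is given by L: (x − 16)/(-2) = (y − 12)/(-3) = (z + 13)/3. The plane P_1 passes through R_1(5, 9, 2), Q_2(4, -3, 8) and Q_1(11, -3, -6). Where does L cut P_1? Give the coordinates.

(8, 0, -1)

L has direction (-2, -3, 3) through (16, 12, -13).
R_1Q_2 = (-1, -12, 6), R_1Q_1 = (6, -12, -8); a normal to P_1 is R_1Q_2 × R_1Q_1 = (168, 28, 84).
Using R_1: P_1 has equation 168x + 28y + 84z = 1260.
Substitute r = (16, 12, -13) + t(-2, -3, 3) into the plane: 1932 + (-168)t = 1260, so t = 4.
Intersection: (16, 12, -13) + 4·(-2, -3, 3) = (8, 0, -1).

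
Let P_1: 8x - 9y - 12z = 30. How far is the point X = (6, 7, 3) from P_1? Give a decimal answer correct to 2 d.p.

n·X − d = (8)·(6) + (-9)·(7) + (-12)·(3) − 30 = -81; |n| = √289.
Distance = |-81| / √289 = 81/√289 ≈ 4.76.

4.76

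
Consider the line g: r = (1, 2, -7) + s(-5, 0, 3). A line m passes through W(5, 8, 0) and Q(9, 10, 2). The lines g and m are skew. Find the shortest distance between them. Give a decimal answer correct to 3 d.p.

1.526

A direction vector for m is Q − W = (4, 2, 2).
Common perpendicular direction n = (-5, 0, 3) × (4, 2, 2) = (-6, 22, -10).
With w = (5, 8, 0) − (1, 2, -7) = (4, 6, 7), w · n = 38.
Distance = |w · n| / |n| = |38| / √620 ≈ 1.526.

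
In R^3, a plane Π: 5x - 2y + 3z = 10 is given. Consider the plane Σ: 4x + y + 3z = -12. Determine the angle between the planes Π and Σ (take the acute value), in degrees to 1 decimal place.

cos θ = |n₁·n₂| / (|n₁||n₂|) = |27| / (√38 · √26).
θ = arccos(0.85898) ≈ 30.8°.

30.8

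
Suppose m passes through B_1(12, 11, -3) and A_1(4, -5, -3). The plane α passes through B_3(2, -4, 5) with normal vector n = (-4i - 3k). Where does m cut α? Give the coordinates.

(8, 3, -3)

A direction vector for m is A_1 − B_1 = (-8, -16, 0).
α: n·r = n·B_3 gives -4x - 3z = -23.
Substitute r = (12, 11, -3) + t(-8, -16, 0) into the plane: -39 + 32t = -23, so t = 1/2.
Intersection: (12, 11, -3) + (1/2)·(-8, -16, 0) = (8, 3, -3).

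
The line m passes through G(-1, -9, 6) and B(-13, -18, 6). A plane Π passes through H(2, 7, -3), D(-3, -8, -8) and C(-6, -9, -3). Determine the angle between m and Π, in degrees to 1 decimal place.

A direction vector for m is B − G = (-12, -9, 0).
HD = (-5, -15, -5), HC = (-8, -16, 0); a normal to Π is HD × HC = (-80, 40, -40).
Using H: Π has equation -80x + 40y - 40z = 240.
sin θ = |n·v| / (|n||v|) = |600| / (√9600 · √225) = 0.40825.
θ ≈ 24.1°.

24.1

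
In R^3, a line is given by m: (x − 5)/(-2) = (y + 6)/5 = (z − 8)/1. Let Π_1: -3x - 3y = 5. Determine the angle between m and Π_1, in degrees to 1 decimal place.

m has direction (-2, 5, 1) through (5, -6, 8).
sin θ = |n·v| / (|n||v|) = |-9| / (√18 · √30) = 0.38730.
θ ≈ 22.8°.

22.8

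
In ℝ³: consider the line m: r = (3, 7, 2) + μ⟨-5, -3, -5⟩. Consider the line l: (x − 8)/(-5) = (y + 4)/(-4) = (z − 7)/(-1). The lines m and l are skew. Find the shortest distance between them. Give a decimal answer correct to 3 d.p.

10.479

l has direction (-5, -4, -1) through (8, -4, 7).
Common perpendicular direction n = (-5, -3, -5) × (-5, -4, -1) = (-17, 20, 5).
With w = (8, -4, 7) − (3, 7, 2) = (5, -11, 5), w · n = -280.
Distance = |w · n| / |n| = |-280| / √714 ≈ 10.479.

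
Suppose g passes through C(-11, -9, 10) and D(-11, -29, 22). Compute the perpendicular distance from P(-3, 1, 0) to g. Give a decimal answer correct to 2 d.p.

8.70

A direction vector for g is D − C = (0, -20, 12).
Taking (-11, -9, 10) on g with direction v = (0, -20, 12): w = P − (-11, -9, 10) = (8, 10, -10), and w × v = (-80, -96, -160).
Distance = |w × v| / |v| = √41216 / √544 ≈ 8.70.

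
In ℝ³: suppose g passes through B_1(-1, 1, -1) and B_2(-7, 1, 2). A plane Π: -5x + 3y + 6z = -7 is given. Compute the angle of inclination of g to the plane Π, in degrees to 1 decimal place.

58.8

A direction vector for g is B_2 − B_1 = (-6, 0, 3).
sin θ = |n·v| / (|n||v|) = |48| / (√70 · √45) = 0.85524.
θ ≈ 58.8°.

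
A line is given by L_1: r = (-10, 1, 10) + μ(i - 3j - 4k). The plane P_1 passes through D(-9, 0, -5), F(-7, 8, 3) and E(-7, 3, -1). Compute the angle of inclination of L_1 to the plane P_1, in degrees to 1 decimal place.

18.2

DF = (2, 8, 8), DE = (2, 3, 4); a normal to P_1 is DF × DE = (8, 8, -10).
Using D: P_1 has equation 8x + 8y - 10z = -22.
sin θ = |n·v| / (|n||v|) = |24| / (√228 · √26) = 0.31171.
θ ≈ 18.2°.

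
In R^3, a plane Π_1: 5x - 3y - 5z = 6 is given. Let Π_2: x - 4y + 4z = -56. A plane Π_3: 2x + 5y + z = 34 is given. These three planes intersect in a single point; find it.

(0, 8, -6)

Solving the 3×3 linear system 5x - 3y - 5z = 6, x - 4y + 4z = -56, 2x + 5y + z = 34 (e.g. by elimination or Cramer's rule, determinant = -206) gives (0, 8, -6).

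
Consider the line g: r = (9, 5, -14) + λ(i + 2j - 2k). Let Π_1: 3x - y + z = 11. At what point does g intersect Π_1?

Substitute r = (9, 5, -14) + t(1, 2, -2) into the plane: 8 + (-1)t = 11, so t = -3.
Intersection: (9, 5, -14) + (-3)·(1, 2, -2) = (6, -1, -8).

(6, -1, -8)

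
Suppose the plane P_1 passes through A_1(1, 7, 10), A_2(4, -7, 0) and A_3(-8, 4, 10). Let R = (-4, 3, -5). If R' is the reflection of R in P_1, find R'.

A_1A_2 = (3, -14, -10), A_1A_3 = (-9, -3, 0); a normal to P_1 is A_1A_2 × A_1A_3 = (-30, 90, -135).
Using A_1: P_1 has equation -30x + 90y - 135z = -750.
λ = (n·R − d)/|n|² = (1065 − (-750))/27225 = 1/15.
Reflection = R − 2λn = (-4, 3, -5) − (2/15)·(-30, 90, -135) = (0, -9, 13).

(0, -9, 13)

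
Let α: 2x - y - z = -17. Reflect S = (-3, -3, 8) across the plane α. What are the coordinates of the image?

λ = (n·S − d)/|n|² = (-11 − (-17))/6 = 1.
Reflection = S − 2λn = (-3, -3, 8) − 2·(2, -1, -1) = (-7, -1, 10).

(-7, -1, 10)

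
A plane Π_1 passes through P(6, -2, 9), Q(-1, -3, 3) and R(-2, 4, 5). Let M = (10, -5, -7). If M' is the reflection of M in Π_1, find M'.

(-6, -13, 13)

PQ = (-7, -1, -6), PR = (-8, 6, -4); a normal to Π_1 is PQ × PR = (40, 20, -50).
Using P: Π_1 has equation 40x + 20y - 50z = -250.
λ = (n·M − d)/|n|² = (650 − (-250))/4500 = 1/5.
Reflection = M − 2λn = (10, -5, -7) − (2/5)·(40, 20, -50) = (-6, -13, 13).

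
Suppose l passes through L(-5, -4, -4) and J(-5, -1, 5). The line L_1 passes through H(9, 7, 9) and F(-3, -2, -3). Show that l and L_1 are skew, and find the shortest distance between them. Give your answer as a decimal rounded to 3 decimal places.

A direction vector for l is J − L = (0, 3, 9).
A direction vector for L_1 is F − H = (-12, -9, -12).
Common perpendicular direction n = (0, 3, 9) × (-12, -9, -12) = (45, -108, 36).
With w = (9, 7, 9) − (-5, -4, -4) = (14, 11, 13), w · n = -90.
Since n ≠ 0 the lines are not parallel, and w · n = -90 ≠ 0 so they do not intersect; hence they are skew.
Distance = |w · n| / |n| = |-90| / √14985 ≈ 0.735.

0.735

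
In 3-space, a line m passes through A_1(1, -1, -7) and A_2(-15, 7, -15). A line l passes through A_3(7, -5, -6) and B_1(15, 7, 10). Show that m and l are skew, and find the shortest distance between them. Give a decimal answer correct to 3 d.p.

A direction vector for m is A_2 − A_1 = (-16, 8, -8).
A direction vector for l is B_1 − A_3 = (8, 12, 16).
Common perpendicular direction n = (-16, 8, -8) × (8, 12, 16) = (224, 192, -256).
With w = (7, -5, -6) − (1, -1, -7) = (6, -4, 1), w · n = 320.
Since n ≠ 0 the lines are not parallel, and w · n = 320 ≠ 0 so they do not intersect; hence they are skew.
Distance = |w · n| / |n| = |320| / √152576 ≈ 0.819.

0.819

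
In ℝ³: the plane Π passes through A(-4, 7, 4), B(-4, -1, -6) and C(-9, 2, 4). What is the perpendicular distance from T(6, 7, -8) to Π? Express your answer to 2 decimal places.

AB = (0, -8, -10), AC = (-5, -5, 0); a normal to Π is AB × AC = (-50, 50, -40).
Using A: Π has equation -50x + 50y - 40z = 390.
n·T − d = (-50)·(6) + (50)·(7) + (-40)·(-8) − 390 = -20; |n| = √6600.
Distance = |-20| / √6600 = 20/√6600 ≈ 0.25.

0.25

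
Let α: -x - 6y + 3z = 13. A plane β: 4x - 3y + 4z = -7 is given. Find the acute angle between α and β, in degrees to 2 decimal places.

cos θ = |n₁·n₂| / (|n₁||n₂|) = |26| / (√46 · √41).
θ = arccos(0.59869) ≈ 53.22°.

53.22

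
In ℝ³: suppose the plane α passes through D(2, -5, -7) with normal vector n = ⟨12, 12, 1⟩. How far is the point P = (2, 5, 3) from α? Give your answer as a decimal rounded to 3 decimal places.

7.647

α: n·r = n·D gives 12x + 12y + z = -43.
n·P − d = (12)·(2) + (12)·(5) + (1)·(3) − (-43) = 130; |n| = √289.
Distance = |130| / √289 = 130/√289 ≈ 7.647.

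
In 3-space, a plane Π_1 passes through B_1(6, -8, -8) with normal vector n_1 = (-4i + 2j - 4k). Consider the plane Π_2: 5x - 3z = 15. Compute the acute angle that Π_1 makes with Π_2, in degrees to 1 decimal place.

76.8

Π_1: n_1·r = n_1·B_1 gives -4x + 2y - 4z = -8.
cos θ = |n₁·n₂| / (|n₁||n₂|) = |-8| / (√36 · √34).
θ = arccos(0.22866) ≈ 76.8°.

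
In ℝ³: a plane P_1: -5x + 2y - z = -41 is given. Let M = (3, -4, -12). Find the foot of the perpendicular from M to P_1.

Foot = M − λn with λ = (n·M − d)/|n|² = (-11 − (-41))/30 = 1.
Foot = (3, -4, -12) − 1·(-5, 2, -1) = (8, -6, -11).

(8, -6, -11)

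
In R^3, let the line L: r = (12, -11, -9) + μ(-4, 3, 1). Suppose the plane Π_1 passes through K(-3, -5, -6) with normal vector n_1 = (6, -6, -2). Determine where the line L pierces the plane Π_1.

Π_1: n_1·r = n_1·K gives 6x - 6y - 2z = 24.
Substitute r = (12, -11, -9) + t(-4, 3, 1) into the plane: 156 + (-44)t = 24, so t = 3.
Intersection: (12, -11, -9) + 3·(-4, 3, 1) = (0, -2, -6).

(0, -2, -6)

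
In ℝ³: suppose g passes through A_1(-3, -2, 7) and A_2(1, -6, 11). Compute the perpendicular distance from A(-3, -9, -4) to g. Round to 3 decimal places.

A direction vector for g is A_2 − A_1 = (4, -4, 4).
Taking (-3, -2, 7) on g with direction v = (4, -4, 4): w = A − (-3, -2, 7) = (0, -7, -11), and w × v = (-72, -44, 28).
Distance = |w × v| / |v| = √7904 / √48 ≈ 12.832.

12.832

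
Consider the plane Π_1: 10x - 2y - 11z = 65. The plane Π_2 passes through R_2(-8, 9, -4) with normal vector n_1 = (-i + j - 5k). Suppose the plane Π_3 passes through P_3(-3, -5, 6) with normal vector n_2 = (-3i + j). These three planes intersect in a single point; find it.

Π_2: n_1·r = n_1·R_2 gives -x + y - 5z = 37.
Π_3: n_2·r = n_2·P_3 gives -3x + y = 4.
Solving the 3×3 linear system 10x - 2y - 11z = 65, -x + y - 5z = 37, -3x + y = 4 (e.g. by elimination or Cramer's rule, determinant = -2) gives (-1, 1, -7).

(-1, 1, -7)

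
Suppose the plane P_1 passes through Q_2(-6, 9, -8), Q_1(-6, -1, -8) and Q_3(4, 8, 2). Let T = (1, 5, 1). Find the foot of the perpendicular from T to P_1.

Q_2Q_1 = (0, -10, 0), Q_2Q_3 = (10, -1, 10); a normal to P_1 is Q_2Q_1 × Q_2Q_3 = (-100, 0, 100).
Using Q_2: P_1 has equation -100x + 100z = -200.
Foot = T − λn with λ = (n·T − d)/|n|² = (0 − (-200))/20000 = 1/100.
Foot = (1, 5, 1) − (1/100)·(-100, 0, 100) = (2, 5, 0).

(2, 5, 0)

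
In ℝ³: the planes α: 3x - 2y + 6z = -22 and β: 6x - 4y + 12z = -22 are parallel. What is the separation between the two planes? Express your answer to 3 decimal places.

Rescale β by 1/2: 3x - 2y + 6z = -11. Then distance = |-22 − (-11)| / √49 ≈ 1.571.

1.571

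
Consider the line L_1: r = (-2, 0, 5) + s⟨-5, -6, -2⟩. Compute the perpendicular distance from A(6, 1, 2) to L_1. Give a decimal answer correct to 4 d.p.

Taking (-2, 0, 5) on L_1 with direction v = (-5, -6, -2): w = A − (-2, 0, 5) = (8, 1, -3), and w × v = (-20, 31, -43).
Distance = |w × v| / |v| = √3210 / √65 ≈ 7.0274.

7.0274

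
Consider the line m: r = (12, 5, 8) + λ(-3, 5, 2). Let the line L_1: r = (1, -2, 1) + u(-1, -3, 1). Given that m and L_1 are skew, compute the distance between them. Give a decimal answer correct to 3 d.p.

12.673

Common perpendicular direction n = (-3, 5, 2) × (-1, -3, 1) = (11, 1, 14).
With w = (1, -2, 1) − (12, 5, 8) = (-11, -7, -7), w · n = -226.
Distance = |w · n| / |n| = |-226| / √318 ≈ 12.673.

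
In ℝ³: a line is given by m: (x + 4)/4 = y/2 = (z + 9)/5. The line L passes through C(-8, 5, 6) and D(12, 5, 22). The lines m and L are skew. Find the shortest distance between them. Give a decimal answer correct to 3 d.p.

8.753

m has direction (4, 2, 5) through (-4, 0, -9).
A direction vector for L is D − C = (20, 0, 16).
Common perpendicular direction n = (4, 2, 5) × (20, 0, 16) = (32, 36, -40).
With w = (-8, 5, 6) − (-4, 0, -9) = (-4, 5, 15), w · n = -548.
Distance = |w · n| / |n| = |-548| / √3920 ≈ 8.753.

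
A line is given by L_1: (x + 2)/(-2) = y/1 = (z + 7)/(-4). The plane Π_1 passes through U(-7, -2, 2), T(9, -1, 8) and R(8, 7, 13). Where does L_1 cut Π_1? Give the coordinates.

(4, -3, 5)

L_1 has direction (-2, 1, -4) through (-2, 0, -7).
UT = (16, 1, 6), UR = (15, 9, 11); a normal to Π_1 is UT × UR = (-43, -86, 129).
Using U: Π_1 has equation -43x - 86y + 129z = 731.
Substitute r = (-2, 0, -7) + t(-2, 1, -4) into the plane: -817 + (-516)t = 731, so t = -3.
Intersection: (-2, 0, -7) + (-3)·(-2, 1, -4) = (4, -3, 5).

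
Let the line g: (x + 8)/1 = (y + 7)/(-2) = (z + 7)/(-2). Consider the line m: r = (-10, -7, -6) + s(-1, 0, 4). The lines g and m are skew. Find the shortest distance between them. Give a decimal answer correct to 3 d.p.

1.650

g has direction (1, -2, -2) through (-8, -7, -7).
Common perpendicular direction n = (1, -2, -2) × (-1, 0, 4) = (-8, -2, -2).
With w = (-10, -7, -6) − (-8, -7, -7) = (-2, 0, 1), w · n = 14.
Distance = |w · n| / |n| = |14| / √72 ≈ 1.650.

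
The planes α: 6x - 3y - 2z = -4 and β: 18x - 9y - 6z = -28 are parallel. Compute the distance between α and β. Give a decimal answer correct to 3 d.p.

Rescale β by 1/3: 6x - 3y - 2z = -28/3. Then distance = |-4 − (-28/3)| / √49 ≈ 0.762.

0.762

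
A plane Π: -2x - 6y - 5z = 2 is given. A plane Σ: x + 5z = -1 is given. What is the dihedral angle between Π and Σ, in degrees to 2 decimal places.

48.95

cos θ = |n₁·n₂| / (|n₁||n₂|) = |-27| / (√65 · √26).
θ = arccos(0.65678) ≈ 48.95°.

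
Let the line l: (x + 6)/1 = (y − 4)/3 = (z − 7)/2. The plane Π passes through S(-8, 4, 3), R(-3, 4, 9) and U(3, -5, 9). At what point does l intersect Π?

l has direction (1, 3, 2) through (-6, 4, 7).
SR = (5, 0, 6), SU = (11, -9, 6); a normal to Π is SR × SU = (54, 36, -45).
Using S: Π has equation 54x + 36y - 45z = -423.
Substitute r = (-6, 4, 7) + t(1, 3, 2) into the plane: -495 + 72t = -423, so t = 1.
Intersection: (-6, 4, 7) + 1·(1, 3, 2) = (-5, 7, 9).

(-5, 7, 9)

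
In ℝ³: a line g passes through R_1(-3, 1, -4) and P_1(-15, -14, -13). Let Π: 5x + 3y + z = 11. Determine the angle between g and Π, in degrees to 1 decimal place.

A direction vector for g is P_1 − R_1 = (-12, -15, -9).
sin θ = |n·v| / (|n||v|) = |-114| / (√35 · √450) = 0.90837.
θ ≈ 65.3°.

65.3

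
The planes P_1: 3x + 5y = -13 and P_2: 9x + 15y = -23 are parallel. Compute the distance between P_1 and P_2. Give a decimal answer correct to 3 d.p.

0.915

Rescale P_2 by 1/3: 3x + 5y = -23/3. Then distance = |-13 − (-23/3)| / √34 ≈ 0.915.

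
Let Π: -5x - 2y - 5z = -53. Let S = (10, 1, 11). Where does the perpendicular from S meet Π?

(5, -1, 6)

Foot = S − λn with λ = (n·S − d)/|n|² = (-107 − (-53))/54 = -1.
Foot = (10, 1, 11) − (-1)·(-5, -2, -5) = (5, -1, 6).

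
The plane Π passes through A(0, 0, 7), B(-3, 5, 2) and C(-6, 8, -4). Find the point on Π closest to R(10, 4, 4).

AB = (-3, 5, -5), AC = (-6, 8, -11); a normal to Π is AB × AC = (-15, -3, 6).
Using A: Π has equation -15x - 3y + 6z = 42.
Foot = R − λn with λ = (n·R − d)/|n|² = (-138 − 42)/270 = -2/3.
Foot = (10, 4, 4) − (-2/3)·(-15, -3, 6) = (0, 2, 8).

(0, 2, 8)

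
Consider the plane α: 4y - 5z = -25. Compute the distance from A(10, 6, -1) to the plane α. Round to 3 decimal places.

8.433

n·A − d = (0)·(10) + (4)·(6) + (-5)·(-1) − (-25) = 54; |n| = √41.
Distance = |54| / √41 = 54/√41 ≈ 8.433.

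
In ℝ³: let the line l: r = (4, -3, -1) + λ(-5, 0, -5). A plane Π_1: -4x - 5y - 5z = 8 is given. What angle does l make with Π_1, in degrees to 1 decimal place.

51.6

sin θ = |n·v| / (|n||v|) = |45| / (√66 · √50) = 0.78335.
θ ≈ 51.6°.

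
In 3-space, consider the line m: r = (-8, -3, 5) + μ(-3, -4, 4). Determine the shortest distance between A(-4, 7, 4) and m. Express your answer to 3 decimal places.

6.365

Taking (-8, -3, 5) on m with direction v = (-3, -4, 4): w = A − (-8, -3, 5) = (4, 10, -1), and w × v = (36, -13, 14).
Distance = |w × v| / |v| = √1661 / √41 ≈ 6.365.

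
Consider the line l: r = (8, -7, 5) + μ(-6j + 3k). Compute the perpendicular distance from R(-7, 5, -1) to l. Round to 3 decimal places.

15.000

Taking (8, -7, 5) on l with direction v = (0, -6, 3): w = R − (8, -7, 5) = (-15, 12, -6), and w × v = (0, 45, 90).
Distance = |w × v| / |v| = √10125 / √45 ≈ 15.000.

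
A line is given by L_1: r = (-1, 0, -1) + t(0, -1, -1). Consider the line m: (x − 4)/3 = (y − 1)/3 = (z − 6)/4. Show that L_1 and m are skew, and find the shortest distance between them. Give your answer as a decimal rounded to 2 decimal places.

m has direction (3, 3, 4) through (4, 1, 6).
Common perpendicular direction n = (0, -1, -1) × (3, 3, 4) = (-1, -3, 3).
With w = (4, 1, 6) − (-1, 0, -1) = (5, 1, 7), w · n = 13.
Since n ≠ 0 the lines are not parallel, and w · n = 13 ≠ 0 so they do not intersect; hence they are skew.
Distance = |w · n| / |n| = |13| / √19 ≈ 2.98.

2.98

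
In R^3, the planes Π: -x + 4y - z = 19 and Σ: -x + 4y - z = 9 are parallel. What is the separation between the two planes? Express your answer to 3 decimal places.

2.357

Same normal n = (-1, 4, -1) with |n| = √18; distance = |19 − 9| / |n| = 10/√18 ≈ 2.357.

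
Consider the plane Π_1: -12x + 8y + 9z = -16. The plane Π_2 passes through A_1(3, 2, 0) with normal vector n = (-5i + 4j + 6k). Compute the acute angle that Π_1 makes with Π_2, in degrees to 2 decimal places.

Π_2: n·r = n·A_1 gives -5x + 4y + 6z = -7.
cos θ = |n₁·n₂| / (|n₁||n₂|) = |146| / (√289 · √77).
θ = arccos(0.97872) ≈ 11.84°.

11.84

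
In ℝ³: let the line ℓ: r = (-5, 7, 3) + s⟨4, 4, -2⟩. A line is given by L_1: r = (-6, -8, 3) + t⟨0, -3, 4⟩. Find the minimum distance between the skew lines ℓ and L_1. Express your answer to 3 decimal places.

10.286

Common perpendicular direction n = (4, 4, -2) × (0, -3, 4) = (10, -16, -12).
With w = (-6, -8, 3) − (-5, 7, 3) = (-1, -15, 0), w · n = 230.
Distance = |w · n| / |n| = |230| / √500 ≈ 10.286.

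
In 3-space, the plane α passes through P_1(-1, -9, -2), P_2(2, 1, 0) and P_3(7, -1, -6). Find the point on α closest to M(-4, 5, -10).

P_1P_2 = (3, 10, 2), P_1P_3 = (8, 8, -4); a normal to α is P_1P_2 × P_1P_3 = (-56, 28, -56).
Using P_1: α has equation -56x + 28y - 56z = -84.
Foot = M − λn with λ = (n·M − d)/|n|² = (924 − (-84))/7056 = 1/7.
Foot = (-4, 5, -10) − (1/7)·(-56, 28, -56) = (4, 1, -2).

(4, 1, -2)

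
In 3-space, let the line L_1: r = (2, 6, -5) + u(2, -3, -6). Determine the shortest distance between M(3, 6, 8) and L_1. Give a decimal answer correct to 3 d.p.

Taking (2, 6, -5) on L_1 with direction v = (2, -3, -6): w = M − (2, 6, -5) = (1, 0, 13), and w × v = (39, 32, -3).
Distance = |w × v| / |v| = √2554 / √49 ≈ 7.220.

7.220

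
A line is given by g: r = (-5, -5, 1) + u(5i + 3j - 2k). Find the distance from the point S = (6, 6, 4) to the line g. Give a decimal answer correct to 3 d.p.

8.605

Taking (-5, -5, 1) on g with direction v = (5, 3, -2): w = S − (-5, -5, 1) = (11, 11, 3), and w × v = (-31, 37, -22).
Distance = |w × v| / |v| = √2814 / √38 ≈ 8.605.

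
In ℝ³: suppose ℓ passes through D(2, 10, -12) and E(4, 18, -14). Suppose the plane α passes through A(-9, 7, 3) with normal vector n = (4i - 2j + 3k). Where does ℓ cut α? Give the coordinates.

A direction vector for ℓ is E − D = (2, 8, -2).
α: n·r = n·A gives 4x - 2y + 3z = -41.
Substitute r = (2, 10, -12) + t(2, 8, -2) into the plane: -48 + (-14)t = -41, so t = -1/2.
Intersection: (2, 10, -12) + (-1/2)·(2, 8, -2) = (1, 6, -11).

(1, 6, -11)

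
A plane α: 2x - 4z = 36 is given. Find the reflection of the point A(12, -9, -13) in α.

λ = (n·A − d)/|n|² = (76 − 36)/20 = 2.
Reflection = A − 2λn = (12, -9, -13) − 4·(2, 0, -4) = (4, -9, 3).

(4, -9, 3)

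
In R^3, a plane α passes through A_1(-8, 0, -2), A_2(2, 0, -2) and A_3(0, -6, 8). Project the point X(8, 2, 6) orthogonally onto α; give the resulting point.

(8, -3, 3)

A_1A_2 = (10, 0, 0), A_1A_3 = (8, -6, 10); a normal to α is A_1A_2 × A_1A_3 = (0, -100, -60).
Using A_1: α has equation -100y - 60z = 120.
Foot = X − λn with λ = (n·X − d)/|n|² = (-560 − 120)/13600 = -1/20.
Foot = (8, 2, 6) − (-1/20)·(0, -100, -60) = (8, -3, 3).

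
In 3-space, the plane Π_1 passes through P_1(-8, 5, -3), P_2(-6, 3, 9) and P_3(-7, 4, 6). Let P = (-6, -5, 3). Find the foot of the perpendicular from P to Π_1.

P_1P_2 = (2, -2, 12), P_1P_3 = (1, -1, 9); a normal to Π_1 is P_1P_2 × P_1P_3 = (-6, -6, 0).
Using P_1: Π_1 has equation -6x - 6y = 18.
Foot = P − λn with λ = (n·P − d)/|n|² = (66 − 18)/72 = 2/3.
Foot = (-6, -5, 3) − (2/3)·(-6, -6, 0) = (-2, -1, 3).

(-2, -1, 3)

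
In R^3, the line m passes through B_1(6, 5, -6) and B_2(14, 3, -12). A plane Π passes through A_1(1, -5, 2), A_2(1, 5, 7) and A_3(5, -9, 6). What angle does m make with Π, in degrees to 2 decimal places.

A direction vector for m is B_2 − B_1 = (8, -2, -6).
A_1A_2 = (0, 10, 5), A_1A_3 = (4, -4, 4); a normal to Π is A_1A_2 × A_1A_3 = (60, 20, -40).
Using A_1: Π has equation 60x + 20y - 40z = -120.
sin θ = |n·v| / (|n||v|) = |680| / (√5600 · √104) = 0.89104.
θ ≈ 63.00°.

63.00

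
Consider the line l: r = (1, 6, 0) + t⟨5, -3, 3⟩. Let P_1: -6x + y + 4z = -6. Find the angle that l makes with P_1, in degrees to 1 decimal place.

26.1

sin θ = |n·v| / (|n||v|) = |-21| / (√53 · √43) = 0.43989.
θ ≈ 26.1°.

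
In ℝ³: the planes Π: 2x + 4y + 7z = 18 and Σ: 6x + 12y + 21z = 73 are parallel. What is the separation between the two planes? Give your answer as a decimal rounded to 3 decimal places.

Rescale Σ by 1/3: 2x + 4y + 7z = 73/3. Then distance = |18 − (73/3)| / √69 ≈ 0.762.

0.762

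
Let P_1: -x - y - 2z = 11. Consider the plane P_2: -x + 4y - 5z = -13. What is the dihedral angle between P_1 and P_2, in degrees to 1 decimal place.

cos θ = |n₁·n₂| / (|n₁||n₂|) = |7| / (√6 · √42).
θ = arccos(0.44096) ≈ 63.8°.

63.8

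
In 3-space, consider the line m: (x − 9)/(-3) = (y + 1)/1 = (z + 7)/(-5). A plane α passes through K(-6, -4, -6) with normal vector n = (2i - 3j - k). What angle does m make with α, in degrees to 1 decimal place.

10.4

m has direction (-3, 1, -5) through (9, -1, -7).
α: n·r = n·K gives 2x - 3y - z = 6.
sin θ = |n·v| / (|n||v|) = |-4| / (√14 · √35) = 0.18070.
θ ≈ 10.4°.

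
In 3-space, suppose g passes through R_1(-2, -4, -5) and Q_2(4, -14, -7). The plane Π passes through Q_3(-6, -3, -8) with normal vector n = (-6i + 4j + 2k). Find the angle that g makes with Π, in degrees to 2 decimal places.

A direction vector for g is Q_2 − R_1 = (6, -10, -2).
Π: n·r = n·Q_3 gives -6x + 4y + 2z = 8.
sin θ = |n·v| / (|n||v|) = |-80| / (√56 · √140) = 0.90351.
θ ≈ 64.62°.

64.62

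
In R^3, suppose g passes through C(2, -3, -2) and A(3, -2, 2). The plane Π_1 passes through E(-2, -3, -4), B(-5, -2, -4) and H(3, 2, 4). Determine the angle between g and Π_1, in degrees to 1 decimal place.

20.5

A direction vector for g is A − C = (1, 1, 4).
EB = (-3, 1, 0), EH = (5, 5, 8); a normal to Π_1 is EB × EH = (8, 24, -20).
Using E: Π_1 has equation 8x + 24y - 20z = -8.
sin θ = |n·v| / (|n||v|) = |-48| / (√1040 · √18) = 0.35082.
θ ≈ 20.5°.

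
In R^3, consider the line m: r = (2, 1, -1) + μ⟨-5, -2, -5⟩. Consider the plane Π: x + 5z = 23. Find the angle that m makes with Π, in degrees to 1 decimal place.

53.2

sin θ = |n·v| / (|n||v|) = |-30| / (√26 · √54) = 0.80064.
θ ≈ 53.2°.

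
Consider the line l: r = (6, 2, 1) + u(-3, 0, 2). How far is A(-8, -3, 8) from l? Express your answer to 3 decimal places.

5.364

Taking (6, 2, 1) on l with direction v = (-3, 0, 2): w = A − (6, 2, 1) = (-14, -5, 7), and w × v = (-10, 7, -15).
Distance = |w × v| / |v| = √374 / √13 ≈ 5.364.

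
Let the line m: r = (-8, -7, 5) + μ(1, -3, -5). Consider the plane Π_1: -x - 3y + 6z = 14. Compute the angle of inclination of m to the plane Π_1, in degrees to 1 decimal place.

sin θ = |n·v| / (|n||v|) = |-22| / (√46 · √35) = 0.54829.
θ ≈ 33.2°.

33.2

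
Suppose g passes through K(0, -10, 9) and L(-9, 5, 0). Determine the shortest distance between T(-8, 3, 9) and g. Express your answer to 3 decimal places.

6.985

A direction vector for g is L − K = (-9, 15, -9).
Taking (0, -10, 9) on g with direction v = (-9, 15, -9): w = T − (0, -10, 9) = (-8, 13, 0), and w × v = (-117, -72, -3).
Distance = |w × v| / |v| = √18882 / √387 ≈ 6.985.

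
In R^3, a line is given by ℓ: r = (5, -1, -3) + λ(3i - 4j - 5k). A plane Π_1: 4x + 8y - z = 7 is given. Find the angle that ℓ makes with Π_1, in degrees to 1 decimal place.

sin θ = |n·v| / (|n||v|) = |-15| / (√81 · √50) = 0.23570.
θ ≈ 13.6°.

13.6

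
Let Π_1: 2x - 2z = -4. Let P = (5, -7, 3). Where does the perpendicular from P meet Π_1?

(3, -7, 5)

Foot = P − λn with λ = (n·P − d)/|n|² = (4 − (-4))/8 = 1.
Foot = (5, -7, 3) − 1·(2, 0, -2) = (3, -7, 5).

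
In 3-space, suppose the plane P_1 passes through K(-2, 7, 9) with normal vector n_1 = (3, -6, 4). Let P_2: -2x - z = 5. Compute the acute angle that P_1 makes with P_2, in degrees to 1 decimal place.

55.1

P_1: n_1·r = n_1·K gives 3x - 6y + 4z = -12.
cos θ = |n₁·n₂| / (|n₁||n₂|) = |-10| / (√61 · √5).
θ = arccos(0.57260) ≈ 55.1°.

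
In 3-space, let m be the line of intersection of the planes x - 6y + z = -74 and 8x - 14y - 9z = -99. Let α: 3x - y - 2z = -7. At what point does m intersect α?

Direction of m: (1, -6, 1) × (8, -14, -9) = (68, 17, 34).
A point on m: solving the two plane equations with x = 3 gives (3, 12, -5).
Substitute r = (3, 12, -5) + t(68, 17, 34) into the plane: 7 + 119t = -7, so t = -2/17.
Intersection: (3, 12, -5) + (-2/17)·(68, 17, 34) = (-5, 10, -9).

(-5, 10, -9)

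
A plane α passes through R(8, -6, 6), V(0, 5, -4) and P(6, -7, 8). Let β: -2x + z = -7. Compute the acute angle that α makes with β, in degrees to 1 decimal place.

RV = (-8, 11, -10), RP = (-2, -1, 2); a normal to α is RV × RP = (12, 36, 30).
Using R: α has equation 12x + 36y + 30z = 60.
cos θ = |n₁·n₂| / (|n₁||n₂|) = |6| / (√2340 · √5).
θ = arccos(0.05547) ≈ 86.8°.

86.8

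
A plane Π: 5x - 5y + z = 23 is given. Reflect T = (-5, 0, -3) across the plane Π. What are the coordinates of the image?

λ = (n·T − d)/|n|² = (-28 − 23)/51 = -1.
Reflection = T − 2λn = (-5, 0, -3) − (-2)·(5, -5, 1) = (5, -10, -1).

(5, -10, -1)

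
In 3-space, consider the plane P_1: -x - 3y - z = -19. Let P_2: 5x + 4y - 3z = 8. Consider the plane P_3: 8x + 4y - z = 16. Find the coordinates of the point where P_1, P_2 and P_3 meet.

Solving the 3×3 linear system -x - 3y - z = -19, 5x + 4y - 3z = 8, 8x + 4y - z = 16 (e.g. by elimination or Cramer's rule, determinant = 61) gives (0, 5, 4).

(0, 5, 4)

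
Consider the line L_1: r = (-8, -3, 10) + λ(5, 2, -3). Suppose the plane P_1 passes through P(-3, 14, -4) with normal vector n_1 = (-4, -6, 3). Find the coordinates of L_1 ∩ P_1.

(12, 5, -2)

P_1: n_1·r = n_1·P gives -4x - 6y + 3z = -84.
Substitute r = (-8, -3, 10) + t(5, 2, -3) into the plane: 80 + (-41)t = -84, so t = 4.
Intersection: (-8, -3, 10) + 4·(5, 2, -3) = (12, 5, -2).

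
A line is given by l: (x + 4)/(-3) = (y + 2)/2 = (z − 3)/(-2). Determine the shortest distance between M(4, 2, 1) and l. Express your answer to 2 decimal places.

8.69

l has direction (-3, 2, -2) through (-4, -2, 3).
Taking (-4, -2, 3) on l with direction v = (-3, 2, -2): w = M − (-4, -2, 3) = (8, 4, -2), and w × v = (-4, 22, 28).
Distance = |w × v| / |v| = √1284 / √17 ≈ 8.69.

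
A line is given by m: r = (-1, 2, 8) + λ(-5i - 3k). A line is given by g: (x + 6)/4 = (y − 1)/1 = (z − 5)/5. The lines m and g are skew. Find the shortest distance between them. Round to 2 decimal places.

0.91

g has direction (4, 1, 5) through (-6, 1, 5).
Common perpendicular direction n = (-5, 0, -3) × (4, 1, 5) = (3, 13, -5).
With w = (-6, 1, 5) − (-1, 2, 8) = (-5, -1, -3), w · n = -13.
Distance = |w · n| / |n| = |-13| / √203 ≈ 0.91.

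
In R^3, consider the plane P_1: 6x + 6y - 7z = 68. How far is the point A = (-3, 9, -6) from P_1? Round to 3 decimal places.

0.909

n·A − d = (6)·(-3) + (6)·(9) + (-7)·(-6) − 68 = 10; |n| = √121.
Distance = |10| / √121 = 10/√121 ≈ 0.909.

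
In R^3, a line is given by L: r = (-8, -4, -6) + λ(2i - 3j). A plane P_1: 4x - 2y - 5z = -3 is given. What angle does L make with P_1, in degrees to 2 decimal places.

35.37

sin θ = |n·v| / (|n||v|) = |14| / (√45 · √13) = 0.57883.
θ ≈ 35.37°.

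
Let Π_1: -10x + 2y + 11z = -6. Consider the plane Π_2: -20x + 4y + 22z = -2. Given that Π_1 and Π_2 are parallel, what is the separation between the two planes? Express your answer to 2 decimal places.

Rescale Π_2 by 1/2: -10x + 2y + 11z = -1. Then distance = |-6 − (-1)| / √225 ≈ 0.33.

0.33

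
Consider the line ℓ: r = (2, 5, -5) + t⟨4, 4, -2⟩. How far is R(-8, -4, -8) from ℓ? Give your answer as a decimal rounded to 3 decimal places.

Taking (2, 5, -5) on ℓ with direction v = (4, 4, -2): w = R − (2, 5, -5) = (-10, -9, -3), and w × v = (30, -32, -4).
Distance = |w × v| / |v| = √1940 / √36 ≈ 7.341.

7.341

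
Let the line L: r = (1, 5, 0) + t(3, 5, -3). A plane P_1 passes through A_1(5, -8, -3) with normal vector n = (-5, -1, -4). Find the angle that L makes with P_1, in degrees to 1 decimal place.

10.9

P_1: n·r = n·A_1 gives -5x - y - 4z = -5.
sin θ = |n·v| / (|n||v|) = |-8| / (√42 · √43) = 0.18825.
θ ≈ 10.9°.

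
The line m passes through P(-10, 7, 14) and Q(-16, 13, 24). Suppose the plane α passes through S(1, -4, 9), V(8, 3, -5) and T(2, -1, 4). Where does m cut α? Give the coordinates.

(-4, 1, 4)

A direction vector for m is Q − P = (-6, 6, 10).
SV = (7, 7, -14), ST = (1, 3, -5); a normal to α is SV × ST = (7, 21, 14).
Using S: α has equation 7x + 21y + 14z = 49.
Substitute r = (-10, 7, 14) + t(-6, 6, 10) into the plane: 273 + 224t = 49, so t = -1.
Intersection: (-10, 7, 14) + (-1)·(-6, 6, 10) = (-4, 1, 4).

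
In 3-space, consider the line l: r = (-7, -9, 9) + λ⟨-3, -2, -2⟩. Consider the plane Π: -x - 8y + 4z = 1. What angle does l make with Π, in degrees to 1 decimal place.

sin θ = |n·v| / (|n||v|) = |11| / (√81 · √17) = 0.29643.
θ ≈ 17.2°.

17.2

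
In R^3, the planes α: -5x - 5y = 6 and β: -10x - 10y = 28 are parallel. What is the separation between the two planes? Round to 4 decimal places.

Rescale β by 1/2: -5x - 5y = 14. Then distance = |6 − 14| / √50 ≈ 1.1314.

1.1314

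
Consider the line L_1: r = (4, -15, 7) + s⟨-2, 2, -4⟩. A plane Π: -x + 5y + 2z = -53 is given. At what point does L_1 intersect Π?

Substitute r = (4, -15, 7) + t(-2, 2, -4) into the plane: -65 + 4t = -53, so t = 3.
Intersection: (4, -15, 7) + 3·(-2, 2, -4) = (-2, -9, -5).

(-2, -9, -5)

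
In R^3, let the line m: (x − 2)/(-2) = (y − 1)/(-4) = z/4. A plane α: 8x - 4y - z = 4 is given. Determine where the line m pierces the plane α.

(-2, -7, 8)

m has direction (-2, -4, 4) through (2, 1, 0).
Substitute r = (2, 1, 0) + t(-2, -4, 4) into the plane: 12 + (-4)t = 4, so t = 2.
Intersection: (2, 1, 0) + 2·(-2, -4, 4) = (-2, -7, 8).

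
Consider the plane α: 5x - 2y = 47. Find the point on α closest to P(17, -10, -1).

Foot = P − λn with λ = (n·P − d)/|n|² = (105 − 47)/29 = 2.
Foot = (17, -10, -1) − 2·(5, -2, 0) = (7, -6, -1).

(7, -6, -1)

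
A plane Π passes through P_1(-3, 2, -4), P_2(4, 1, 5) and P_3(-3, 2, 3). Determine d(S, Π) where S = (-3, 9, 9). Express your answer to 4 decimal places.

6.9296

P_1P_2 = (7, -1, 9), P_1P_3 = (0, 0, 7); a normal to Π is P_1P_2 × P_1P_3 = (-7, -49, 0).
Using P_1: Π has equation -7x - 49y = -77.
n·S − d = (-7)·(-3) + (-49)·(9) + (0)·(9) − (-77) = -343; |n| = √2450.
Distance = |-343| / √2450 = 343/√2450 ≈ 6.9296.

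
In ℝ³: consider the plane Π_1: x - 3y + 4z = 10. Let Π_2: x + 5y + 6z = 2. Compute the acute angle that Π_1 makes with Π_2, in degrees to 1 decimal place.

75.6

cos θ = |n₁·n₂| / (|n₁||n₂|) = |10| / (√26 · √62).
θ = arccos(0.24907) ≈ 75.6°.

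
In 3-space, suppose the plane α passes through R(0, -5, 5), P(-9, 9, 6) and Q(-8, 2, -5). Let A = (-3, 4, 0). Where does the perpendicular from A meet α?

RP = (-9, 14, 1), RQ = (-8, 7, -10); a normal to α is RP × RQ = (-147, -98, 49).
Using R: α has equation -147x - 98y + 49z = 735.
Foot = A − λn with λ = (n·A − d)/|n|² = (49 − 735)/33614 = -1/49.
Foot = (-3, 4, 0) − (-1/49)·(-147, -98, 49) = (-6, 2, 1).

(-6, 2, 1)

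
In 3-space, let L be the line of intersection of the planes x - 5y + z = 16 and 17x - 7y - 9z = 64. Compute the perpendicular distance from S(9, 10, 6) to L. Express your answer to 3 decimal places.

Direction of L: (1, -5, 1) × (17, -7, -9) = (52, 26, 78).
A point on L: solving the two plane equations with x = 6 gives (6, -1, 5).
Taking (6, -1, 5) on L with direction v = (52, 26, 78): w = S − (6, -1, 5) = (3, 11, 1), and w × v = (832, -182, -494).
Distance = |w × v| / |v| = √969384 / √9464 ≈ 10.121.

10.121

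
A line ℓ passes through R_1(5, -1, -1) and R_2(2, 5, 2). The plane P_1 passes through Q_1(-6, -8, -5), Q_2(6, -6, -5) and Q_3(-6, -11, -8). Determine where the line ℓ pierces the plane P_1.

A direction vector for ℓ is R_2 − R_1 = (-3, 6, 3).
Q_1Q_2 = (12, 2, 0), Q_1Q_3 = (0, -3, -3); a normal to P_1 is Q_1Q_2 × Q_1Q_3 = (-6, 36, -36).
Using Q_1: P_1 has equation -6x + 36y - 36z = -72.
Substitute r = (5, -1, -1) + t(-3, 6, 3) into the plane: -30 + 126t = -72, so t = -1/3.
Intersection: (5, -1, -1) + (-1/3)·(-3, 6, 3) = (6, -3, -2).

(6, -3, -2)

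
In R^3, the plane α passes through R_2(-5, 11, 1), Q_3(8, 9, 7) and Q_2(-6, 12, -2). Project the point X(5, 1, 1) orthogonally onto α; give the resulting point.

(5, 10, 4)

R_2Q_3 = (13, -2, 6), R_2Q_2 = (-1, 1, -3); a normal to α is R_2Q_3 × R_2Q_2 = (0, 33, 11).
Using R_2: α has equation 33y + 11z = 374.
Foot = X − λn with λ = (n·X − d)/|n|² = (44 − 374)/1210 = -3/11.
Foot = (5, 1, 1) − (-3/11)·(0, 33, 11) = (5, 10, 4).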